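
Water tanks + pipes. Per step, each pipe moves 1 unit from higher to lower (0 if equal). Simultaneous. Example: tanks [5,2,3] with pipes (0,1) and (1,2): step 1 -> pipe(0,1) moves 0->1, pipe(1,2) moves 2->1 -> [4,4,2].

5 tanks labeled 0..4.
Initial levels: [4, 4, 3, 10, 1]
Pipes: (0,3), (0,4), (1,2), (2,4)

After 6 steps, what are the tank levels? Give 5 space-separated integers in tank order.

Step 1: flows [3->0,0->4,1->2,2->4] -> levels [4 3 3 9 3]
Step 2: flows [3->0,0->4,1=2,2=4] -> levels [4 3 3 8 4]
Step 3: flows [3->0,0=4,1=2,4->2] -> levels [5 3 4 7 3]
Step 4: flows [3->0,0->4,2->1,2->4] -> levels [5 4 2 6 5]
Step 5: flows [3->0,0=4,1->2,4->2] -> levels [6 3 4 5 4]
Step 6: flows [0->3,0->4,2->1,2=4] -> levels [4 4 3 6 5]

Answer: 4 4 3 6 5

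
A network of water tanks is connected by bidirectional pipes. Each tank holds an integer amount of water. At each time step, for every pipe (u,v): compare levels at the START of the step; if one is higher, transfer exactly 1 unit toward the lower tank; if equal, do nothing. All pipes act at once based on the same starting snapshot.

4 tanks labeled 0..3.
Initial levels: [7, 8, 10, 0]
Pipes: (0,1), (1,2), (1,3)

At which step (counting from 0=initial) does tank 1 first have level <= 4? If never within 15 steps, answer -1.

Step 1: flows [1->0,2->1,1->3] -> levels [8 7 9 1]
Step 2: flows [0->1,2->1,1->3] -> levels [7 8 8 2]
Step 3: flows [1->0,1=2,1->3] -> levels [8 6 8 3]
Step 4: flows [0->1,2->1,1->3] -> levels [7 7 7 4]
Step 5: flows [0=1,1=2,1->3] -> levels [7 6 7 5]
Step 6: flows [0->1,2->1,1->3] -> levels [6 7 6 6]
Step 7: flows [1->0,1->2,1->3] -> levels [7 4 7 7]
Tank 1 first reaches <=4 at step 7

Answer: 7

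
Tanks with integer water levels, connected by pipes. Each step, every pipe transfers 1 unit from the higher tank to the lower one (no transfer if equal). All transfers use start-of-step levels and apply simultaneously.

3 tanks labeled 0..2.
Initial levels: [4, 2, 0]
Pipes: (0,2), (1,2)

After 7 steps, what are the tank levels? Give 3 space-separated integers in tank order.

Answer: 2 2 2

Derivation:
Step 1: flows [0->2,1->2] -> levels [3 1 2]
Step 2: flows [0->2,2->1] -> levels [2 2 2]
Step 3: flows [0=2,1=2] -> levels [2 2 2]
  -> stable; steps 4..7 unchanged -> [2 2 2]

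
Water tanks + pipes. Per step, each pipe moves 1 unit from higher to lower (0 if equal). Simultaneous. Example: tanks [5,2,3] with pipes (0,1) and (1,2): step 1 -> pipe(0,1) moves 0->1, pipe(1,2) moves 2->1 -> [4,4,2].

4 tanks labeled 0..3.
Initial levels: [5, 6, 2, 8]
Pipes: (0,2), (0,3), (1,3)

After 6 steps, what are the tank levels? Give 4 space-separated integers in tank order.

Step 1: flows [0->2,3->0,3->1] -> levels [5 7 3 6]
Step 2: flows [0->2,3->0,1->3] -> levels [5 6 4 6]
Step 3: flows [0->2,3->0,1=3] -> levels [5 6 5 5]
Step 4: flows [0=2,0=3,1->3] -> levels [5 5 5 6]
Step 5: flows [0=2,3->0,3->1] -> levels [6 6 5 4]
Step 6: flows [0->2,0->3,1->3] -> levels [4 5 6 6]

Answer: 4 5 6 6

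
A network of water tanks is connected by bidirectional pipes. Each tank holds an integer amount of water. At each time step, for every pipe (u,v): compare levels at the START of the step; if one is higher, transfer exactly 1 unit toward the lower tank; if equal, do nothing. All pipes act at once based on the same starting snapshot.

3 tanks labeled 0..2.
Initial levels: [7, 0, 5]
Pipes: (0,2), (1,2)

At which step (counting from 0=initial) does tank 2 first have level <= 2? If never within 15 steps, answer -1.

Step 1: flows [0->2,2->1] -> levels [6 1 5]
Step 2: flows [0->2,2->1] -> levels [5 2 5]
Step 3: flows [0=2,2->1] -> levels [5 3 4]
Step 4: flows [0->2,2->1] -> levels [4 4 4]
Step 5: flows [0=2,1=2] -> levels [4 4 4]
  -> stable; tank 2 stays at 4 > 2
Tank 2 never reaches <=2 within 15 steps

Answer: -1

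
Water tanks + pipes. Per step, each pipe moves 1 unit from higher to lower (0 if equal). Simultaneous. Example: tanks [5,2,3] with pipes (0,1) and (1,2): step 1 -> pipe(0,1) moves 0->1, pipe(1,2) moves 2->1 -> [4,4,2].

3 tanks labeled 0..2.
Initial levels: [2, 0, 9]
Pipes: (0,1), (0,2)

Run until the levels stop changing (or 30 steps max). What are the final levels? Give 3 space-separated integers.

Answer: 3 4 4

Derivation:
Step 1: flows [0->1,2->0] -> levels [2 1 8]
Step 2: flows [0->1,2->0] -> levels [2 2 7]
Step 3: flows [0=1,2->0] -> levels [3 2 6]
Step 4: flows [0->1,2->0] -> levels [3 3 5]
Step 5: flows [0=1,2->0] -> levels [4 3 4]
Step 6: flows [0->1,0=2] -> levels [3 4 4]
Step 7: flows [1->0,2->0] -> levels [5 3 3]
Step 8: flows [0->1,0->2] -> levels [3 4 4]
  -> period-2 cycle: step 8 state = step 6 state; never stabilizes
  -> state at step 30: (30-6) mod 2 = 0, same as step 6 -> [3 4 4]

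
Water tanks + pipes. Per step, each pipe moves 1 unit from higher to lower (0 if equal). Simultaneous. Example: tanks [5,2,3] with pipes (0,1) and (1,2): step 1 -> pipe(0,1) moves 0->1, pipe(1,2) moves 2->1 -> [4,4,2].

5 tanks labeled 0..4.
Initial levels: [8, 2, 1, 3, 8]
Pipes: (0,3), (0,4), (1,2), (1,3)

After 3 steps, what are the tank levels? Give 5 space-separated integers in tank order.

Step 1: flows [0->3,0=4,1->2,3->1] -> levels [7 2 2 3 8]
Step 2: flows [0->3,4->0,1=2,3->1] -> levels [7 3 2 3 7]
Step 3: flows [0->3,0=4,1->2,1=3] -> levels [6 2 3 4 7]

Answer: 6 2 3 4 7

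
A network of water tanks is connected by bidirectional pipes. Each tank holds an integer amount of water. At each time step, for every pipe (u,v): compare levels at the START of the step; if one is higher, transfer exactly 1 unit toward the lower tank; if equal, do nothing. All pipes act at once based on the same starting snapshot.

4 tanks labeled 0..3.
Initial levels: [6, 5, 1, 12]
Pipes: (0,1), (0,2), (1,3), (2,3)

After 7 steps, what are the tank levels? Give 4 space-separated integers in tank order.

Step 1: flows [0->1,0->2,3->1,3->2] -> levels [4 7 3 10]
Step 2: flows [1->0,0->2,3->1,3->2] -> levels [4 7 5 8]
Step 3: flows [1->0,2->0,3->1,3->2] -> levels [6 7 5 6]
Step 4: flows [1->0,0->2,1->3,3->2] -> levels [6 5 7 6]
Step 5: flows [0->1,2->0,3->1,2->3] -> levels [6 7 5 6]
  -> period-2 cycle: step 5 state = step 3 state
  -> state at step 7: (7-3) mod 2 = 0, same as step 3 -> [6 7 5 6]

Answer: 6 7 5 6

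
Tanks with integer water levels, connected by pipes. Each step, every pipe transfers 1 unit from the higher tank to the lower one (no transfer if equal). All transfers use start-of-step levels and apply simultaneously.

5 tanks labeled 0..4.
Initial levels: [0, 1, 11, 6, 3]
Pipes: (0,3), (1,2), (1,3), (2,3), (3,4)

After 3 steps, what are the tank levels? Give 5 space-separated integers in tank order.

Answer: 3 5 5 5 3

Derivation:
Step 1: flows [3->0,2->1,3->1,2->3,3->4] -> levels [1 3 9 4 4]
Step 2: flows [3->0,2->1,3->1,2->3,3=4] -> levels [2 5 7 3 4]
Step 3: flows [3->0,2->1,1->3,2->3,4->3] -> levels [3 5 5 5 3]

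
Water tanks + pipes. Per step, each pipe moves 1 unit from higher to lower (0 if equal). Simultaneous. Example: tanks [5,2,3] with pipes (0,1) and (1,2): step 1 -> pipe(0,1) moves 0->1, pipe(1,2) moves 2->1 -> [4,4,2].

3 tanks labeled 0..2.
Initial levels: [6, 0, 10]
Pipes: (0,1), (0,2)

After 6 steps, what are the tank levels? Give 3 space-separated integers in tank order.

Step 1: flows [0->1,2->0] -> levels [6 1 9]
Step 2: flows [0->1,2->0] -> levels [6 2 8]
Step 3: flows [0->1,2->0] -> levels [6 3 7]
Step 4: flows [0->1,2->0] -> levels [6 4 6]
Step 5: flows [0->1,0=2] -> levels [5 5 6]
Step 6: flows [0=1,2->0] -> levels [6 5 5]

Answer: 6 5 5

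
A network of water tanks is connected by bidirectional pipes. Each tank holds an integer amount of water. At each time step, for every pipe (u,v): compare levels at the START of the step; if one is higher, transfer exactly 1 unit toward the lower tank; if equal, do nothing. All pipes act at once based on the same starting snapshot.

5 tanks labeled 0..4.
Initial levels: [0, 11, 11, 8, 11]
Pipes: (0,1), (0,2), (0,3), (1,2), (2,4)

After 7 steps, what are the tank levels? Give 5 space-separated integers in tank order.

Step 1: flows [1->0,2->0,3->0,1=2,2=4] -> levels [3 10 10 7 11]
Step 2: flows [1->0,2->0,3->0,1=2,4->2] -> levels [6 9 10 6 10]
Step 3: flows [1->0,2->0,0=3,2->1,2=4] -> levels [8 9 8 6 10]
Step 4: flows [1->0,0=2,0->3,1->2,4->2] -> levels [8 7 10 7 9]
Step 5: flows [0->1,2->0,0->3,2->1,2->4] -> levels [7 9 7 8 10]
Step 6: flows [1->0,0=2,3->0,1->2,4->2] -> levels [9 7 9 7 9]
Step 7: flows [0->1,0=2,0->3,2->1,2=4] -> levels [7 9 8 8 9]

Answer: 7 9 8 8 9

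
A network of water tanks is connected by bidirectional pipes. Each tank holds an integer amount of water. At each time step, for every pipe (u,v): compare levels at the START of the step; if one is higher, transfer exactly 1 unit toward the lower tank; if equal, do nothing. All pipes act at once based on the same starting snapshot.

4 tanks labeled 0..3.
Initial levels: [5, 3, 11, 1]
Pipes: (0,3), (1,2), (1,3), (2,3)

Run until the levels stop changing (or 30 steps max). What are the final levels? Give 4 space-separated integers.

Step 1: flows [0->3,2->1,1->3,2->3] -> levels [4 3 9 4]
Step 2: flows [0=3,2->1,3->1,2->3] -> levels [4 5 7 4]
Step 3: flows [0=3,2->1,1->3,2->3] -> levels [4 5 5 6]
Step 4: flows [3->0,1=2,3->1,3->2] -> levels [5 6 6 3]
Step 5: flows [0->3,1=2,1->3,2->3] -> levels [4 5 5 6]
  -> period-2 cycle: step 5 state = step 3 state; never stabilizes
  -> state at step 30: (30-3) mod 2 = 1, same as step 4 -> [5 6 6 3]

Answer: 5 6 6 3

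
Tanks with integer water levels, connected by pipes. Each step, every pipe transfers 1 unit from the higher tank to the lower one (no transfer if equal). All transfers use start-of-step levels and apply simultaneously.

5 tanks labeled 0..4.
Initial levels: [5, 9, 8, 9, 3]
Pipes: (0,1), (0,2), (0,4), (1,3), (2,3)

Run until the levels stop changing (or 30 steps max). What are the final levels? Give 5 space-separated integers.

Answer: 8 6 6 8 6

Derivation:
Step 1: flows [1->0,2->0,0->4,1=3,3->2] -> levels [6 8 8 8 4]
Step 2: flows [1->0,2->0,0->4,1=3,2=3] -> levels [7 7 7 8 5]
Step 3: flows [0=1,0=2,0->4,3->1,3->2] -> levels [6 8 8 6 6]
Step 4: flows [1->0,2->0,0=4,1->3,2->3] -> levels [8 6 6 8 6]
Step 5: flows [0->1,0->2,0->4,3->1,3->2] -> levels [5 8 8 6 7]
Step 6: flows [1->0,2->0,4->0,1->3,2->3] -> levels [8 6 6 8 6]
  -> period-2 cycle: step 6 state = step 4 state; never stabilizes
  -> state at step 30: (30-4) mod 2 = 0, same as step 4 -> [8 6 6 8 6]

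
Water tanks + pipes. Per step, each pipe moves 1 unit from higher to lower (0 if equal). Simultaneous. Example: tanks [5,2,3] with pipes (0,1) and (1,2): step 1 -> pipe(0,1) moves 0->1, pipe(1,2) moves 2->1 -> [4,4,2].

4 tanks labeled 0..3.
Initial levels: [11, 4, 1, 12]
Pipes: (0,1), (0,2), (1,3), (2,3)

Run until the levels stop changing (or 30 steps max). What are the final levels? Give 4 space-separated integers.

Step 1: flows [0->1,0->2,3->1,3->2] -> levels [9 6 3 10]
Step 2: flows [0->1,0->2,3->1,3->2] -> levels [7 8 5 8]
Step 3: flows [1->0,0->2,1=3,3->2] -> levels [7 7 7 7]
Step 4: flows [0=1,0=2,1=3,2=3] -> levels [7 7 7 7]
  -> stable (no change)

Answer: 7 7 7 7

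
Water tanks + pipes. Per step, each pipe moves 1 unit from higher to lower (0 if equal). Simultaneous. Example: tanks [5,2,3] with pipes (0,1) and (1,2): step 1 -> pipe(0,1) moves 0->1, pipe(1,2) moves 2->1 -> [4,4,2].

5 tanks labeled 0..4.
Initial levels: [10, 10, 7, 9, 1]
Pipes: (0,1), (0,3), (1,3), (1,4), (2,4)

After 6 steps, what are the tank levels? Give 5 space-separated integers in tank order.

Answer: 8 9 7 8 5

Derivation:
Step 1: flows [0=1,0->3,1->3,1->4,2->4] -> levels [9 8 6 11 3]
Step 2: flows [0->1,3->0,3->1,1->4,2->4] -> levels [9 9 5 9 5]
Step 3: flows [0=1,0=3,1=3,1->4,2=4] -> levels [9 8 5 9 6]
Step 4: flows [0->1,0=3,3->1,1->4,4->2] -> levels [8 9 6 8 6]
Step 5: flows [1->0,0=3,1->3,1->4,2=4] -> levels [9 6 6 9 7]
Step 6: flows [0->1,0=3,3->1,4->1,4->2] -> levels [8 9 7 8 5]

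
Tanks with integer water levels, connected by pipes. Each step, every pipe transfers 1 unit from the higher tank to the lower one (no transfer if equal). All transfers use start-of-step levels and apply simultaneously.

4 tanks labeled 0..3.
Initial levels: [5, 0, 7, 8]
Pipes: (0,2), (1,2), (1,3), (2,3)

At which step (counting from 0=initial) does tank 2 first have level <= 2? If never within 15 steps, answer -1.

Answer: -1

Derivation:
Step 1: flows [2->0,2->1,3->1,3->2] -> levels [6 2 6 6]
Step 2: flows [0=2,2->1,3->1,2=3] -> levels [6 4 5 5]
Step 3: flows [0->2,2->1,3->1,2=3] -> levels [5 6 5 4]
Step 4: flows [0=2,1->2,1->3,2->3] -> levels [5 4 5 6]
Step 5: flows [0=2,2->1,3->1,3->2] -> levels [5 6 5 4]
  -> period-2 cycle (repeats step 3); tank 2 never drops to <=2
Tank 2 never reaches <=2 within 15 steps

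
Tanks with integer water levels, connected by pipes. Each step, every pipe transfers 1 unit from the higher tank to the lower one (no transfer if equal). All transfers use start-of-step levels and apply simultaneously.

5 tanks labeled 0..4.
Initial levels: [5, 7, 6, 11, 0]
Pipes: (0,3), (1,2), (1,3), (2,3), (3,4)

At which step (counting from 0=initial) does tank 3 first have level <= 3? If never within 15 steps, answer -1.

Answer: 6

Derivation:
Step 1: flows [3->0,1->2,3->1,3->2,3->4] -> levels [6 7 8 7 1]
Step 2: flows [3->0,2->1,1=3,2->3,3->4] -> levels [7 8 6 6 2]
Step 3: flows [0->3,1->2,1->3,2=3,3->4] -> levels [6 6 7 7 3]
Step 4: flows [3->0,2->1,3->1,2=3,3->4] -> levels [7 8 6 4 4]
Step 5: flows [0->3,1->2,1->3,2->3,3=4] -> levels [6 6 6 7 4]
Step 6: flows [3->0,1=2,3->1,3->2,3->4] -> levels [7 7 7 3 5]
Tank 3 first reaches <=3 at step 6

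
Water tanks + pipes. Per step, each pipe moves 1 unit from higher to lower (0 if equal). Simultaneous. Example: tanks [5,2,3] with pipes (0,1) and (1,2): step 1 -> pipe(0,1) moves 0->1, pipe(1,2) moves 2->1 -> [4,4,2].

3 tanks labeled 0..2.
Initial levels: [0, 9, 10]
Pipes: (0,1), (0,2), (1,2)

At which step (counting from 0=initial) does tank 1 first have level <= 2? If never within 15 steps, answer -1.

Answer: -1

Derivation:
Step 1: flows [1->0,2->0,2->1] -> levels [2 9 8]
Step 2: flows [1->0,2->0,1->2] -> levels [4 7 8]
Step 3: flows [1->0,2->0,2->1] -> levels [6 7 6]
Step 4: flows [1->0,0=2,1->2] -> levels [7 5 7]
Step 5: flows [0->1,0=2,2->1] -> levels [6 7 6]
  -> period-2 cycle (repeats step 3); tank 1 never drops to <=2
Tank 1 never reaches <=2 within 15 steps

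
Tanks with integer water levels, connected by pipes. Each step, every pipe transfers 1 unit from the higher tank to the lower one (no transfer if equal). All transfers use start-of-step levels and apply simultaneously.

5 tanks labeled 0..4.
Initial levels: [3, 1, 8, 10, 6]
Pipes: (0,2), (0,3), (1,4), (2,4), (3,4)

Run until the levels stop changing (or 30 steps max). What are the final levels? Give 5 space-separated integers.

Step 1: flows [2->0,3->0,4->1,2->4,3->4] -> levels [5 2 6 8 7]
Step 2: flows [2->0,3->0,4->1,4->2,3->4] -> levels [7 3 6 6 6]
Step 3: flows [0->2,0->3,4->1,2=4,3=4] -> levels [5 4 7 7 5]
Step 4: flows [2->0,3->0,4->1,2->4,3->4] -> levels [7 5 5 5 6]
Step 5: flows [0->2,0->3,4->1,4->2,4->3] -> levels [5 6 7 7 3]
Step 6: flows [2->0,3->0,1->4,2->4,3->4] -> levels [7 5 5 5 6]
  -> period-2 cycle: step 6 state = step 4 state; never stabilizes
  -> state at step 30: (30-4) mod 2 = 0, same as step 4 -> [7 5 5 5 6]

Answer: 7 5 5 5 6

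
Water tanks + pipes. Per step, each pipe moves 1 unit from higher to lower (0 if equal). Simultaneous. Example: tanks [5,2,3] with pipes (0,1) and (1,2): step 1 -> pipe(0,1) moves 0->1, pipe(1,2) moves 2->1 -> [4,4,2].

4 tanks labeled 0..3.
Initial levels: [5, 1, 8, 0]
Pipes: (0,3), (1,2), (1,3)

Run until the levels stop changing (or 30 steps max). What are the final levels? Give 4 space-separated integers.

Step 1: flows [0->3,2->1,1->3] -> levels [4 1 7 2]
Step 2: flows [0->3,2->1,3->1] -> levels [3 3 6 2]
Step 3: flows [0->3,2->1,1->3] -> levels [2 3 5 4]
Step 4: flows [3->0,2->1,3->1] -> levels [3 5 4 2]
Step 5: flows [0->3,1->2,1->3] -> levels [2 3 5 4]
  -> period-2 cycle: step 5 state = step 3 state; never stabilizes
  -> state at step 30: (30-3) mod 2 = 1, same as step 4 -> [3 5 4 2]

Answer: 3 5 4 2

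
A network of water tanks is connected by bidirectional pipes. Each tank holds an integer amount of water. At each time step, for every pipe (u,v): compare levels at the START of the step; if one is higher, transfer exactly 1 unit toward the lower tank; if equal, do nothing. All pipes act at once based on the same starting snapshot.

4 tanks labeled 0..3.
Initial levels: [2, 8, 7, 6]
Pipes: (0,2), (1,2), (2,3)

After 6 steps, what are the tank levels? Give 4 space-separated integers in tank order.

Step 1: flows [2->0,1->2,2->3] -> levels [3 7 6 7]
Step 2: flows [2->0,1->2,3->2] -> levels [4 6 7 6]
Step 3: flows [2->0,2->1,2->3] -> levels [5 7 4 7]
Step 4: flows [0->2,1->2,3->2] -> levels [4 6 7 6]
  -> period-2 cycle: step 4 state = step 2 state
  -> state at step 6: (6-2) mod 2 = 0, same as step 2 -> [4 6 7 6]

Answer: 4 6 7 6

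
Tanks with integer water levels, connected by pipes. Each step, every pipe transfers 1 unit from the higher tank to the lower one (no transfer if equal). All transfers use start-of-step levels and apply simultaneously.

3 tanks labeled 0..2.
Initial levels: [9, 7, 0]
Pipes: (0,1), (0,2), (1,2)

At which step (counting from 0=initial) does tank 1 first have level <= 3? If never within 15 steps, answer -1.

Answer: -1

Derivation:
Step 1: flows [0->1,0->2,1->2] -> levels [7 7 2]
Step 2: flows [0=1,0->2,1->2] -> levels [6 6 4]
Step 3: flows [0=1,0->2,1->2] -> levels [5 5 6]
Step 4: flows [0=1,2->0,2->1] -> levels [6 6 4]
  -> period-2 cycle (repeats step 2); tank 1 never drops to <=3
Tank 1 never reaches <=3 within 15 steps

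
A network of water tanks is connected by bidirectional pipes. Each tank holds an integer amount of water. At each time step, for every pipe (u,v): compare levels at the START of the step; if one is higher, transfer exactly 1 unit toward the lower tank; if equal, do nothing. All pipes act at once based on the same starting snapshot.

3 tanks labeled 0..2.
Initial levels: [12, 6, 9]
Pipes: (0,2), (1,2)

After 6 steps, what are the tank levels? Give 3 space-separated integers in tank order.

Answer: 9 9 9

Derivation:
Step 1: flows [0->2,2->1] -> levels [11 7 9]
Step 2: flows [0->2,2->1] -> levels [10 8 9]
Step 3: flows [0->2,2->1] -> levels [9 9 9]
Step 4: flows [0=2,1=2] -> levels [9 9 9]
  -> stable; steps 5..6 unchanged -> [9 9 9]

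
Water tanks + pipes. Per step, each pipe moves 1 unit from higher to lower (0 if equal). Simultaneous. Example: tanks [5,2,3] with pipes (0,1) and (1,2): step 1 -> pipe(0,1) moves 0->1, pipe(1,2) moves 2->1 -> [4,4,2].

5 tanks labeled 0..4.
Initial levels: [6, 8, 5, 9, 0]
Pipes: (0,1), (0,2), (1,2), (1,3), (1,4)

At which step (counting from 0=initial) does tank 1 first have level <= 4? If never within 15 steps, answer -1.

Step 1: flows [1->0,0->2,1->2,3->1,1->4] -> levels [6 6 7 8 1]
Step 2: flows [0=1,2->0,2->1,3->1,1->4] -> levels [7 7 5 7 2]
Step 3: flows [0=1,0->2,1->2,1=3,1->4] -> levels [6 5 7 7 3]
Step 4: flows [0->1,2->0,2->1,3->1,1->4] -> levels [6 7 5 6 4]
Step 5: flows [1->0,0->2,1->2,1->3,1->4] -> levels [6 3 7 7 5]
Tank 1 first reaches <=4 at step 5

Answer: 5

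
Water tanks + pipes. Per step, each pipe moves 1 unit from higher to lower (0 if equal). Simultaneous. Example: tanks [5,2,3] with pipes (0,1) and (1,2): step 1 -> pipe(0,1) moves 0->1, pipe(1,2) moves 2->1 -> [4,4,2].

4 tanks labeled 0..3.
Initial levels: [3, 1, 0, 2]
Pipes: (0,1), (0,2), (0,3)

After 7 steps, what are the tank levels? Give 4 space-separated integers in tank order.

Answer: 0 2 1 3

Derivation:
Step 1: flows [0->1,0->2,0->3] -> levels [0 2 1 3]
Step 2: flows [1->0,2->0,3->0] -> levels [3 1 0 2]
  -> period-2 cycle: step 2 state = step 0 state
  -> state at step 7: (7-0) mod 2 = 1, same as step 1 -> [0 2 1 3]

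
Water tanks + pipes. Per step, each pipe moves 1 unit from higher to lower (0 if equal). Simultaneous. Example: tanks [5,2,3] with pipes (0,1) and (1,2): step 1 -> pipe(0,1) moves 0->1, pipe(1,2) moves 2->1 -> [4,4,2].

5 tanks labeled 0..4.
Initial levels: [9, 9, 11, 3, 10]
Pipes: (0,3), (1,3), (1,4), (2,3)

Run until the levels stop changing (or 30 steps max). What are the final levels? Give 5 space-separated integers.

Step 1: flows [0->3,1->3,4->1,2->3] -> levels [8 9 10 6 9]
Step 2: flows [0->3,1->3,1=4,2->3] -> levels [7 8 9 9 9]
Step 3: flows [3->0,3->1,4->1,2=3] -> levels [8 10 9 7 8]
Step 4: flows [0->3,1->3,1->4,2->3] -> levels [7 8 8 10 9]
Step 5: flows [3->0,3->1,4->1,3->2] -> levels [8 10 9 7 8]
  -> period-2 cycle: step 5 state = step 3 state; never stabilizes
  -> state at step 30: (30-3) mod 2 = 1, same as step 4 -> [7 8 8 10 9]

Answer: 7 8 8 10 9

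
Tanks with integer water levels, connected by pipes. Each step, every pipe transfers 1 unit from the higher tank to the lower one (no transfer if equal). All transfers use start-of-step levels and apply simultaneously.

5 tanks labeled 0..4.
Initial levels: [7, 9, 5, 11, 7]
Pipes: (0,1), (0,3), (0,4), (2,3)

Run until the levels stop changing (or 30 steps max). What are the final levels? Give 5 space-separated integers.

Answer: 7 9 7 8 8

Derivation:
Step 1: flows [1->0,3->0,0=4,3->2] -> levels [9 8 6 9 7]
Step 2: flows [0->1,0=3,0->4,3->2] -> levels [7 9 7 8 8]
Step 3: flows [1->0,3->0,4->0,3->2] -> levels [10 8 8 6 7]
Step 4: flows [0->1,0->3,0->4,2->3] -> levels [7 9 7 8 8]
  -> period-2 cycle: step 4 state = step 2 state; never stabilizes
  -> state at step 30: (30-2) mod 2 = 0, same as step 2 -> [7 9 7 8 8]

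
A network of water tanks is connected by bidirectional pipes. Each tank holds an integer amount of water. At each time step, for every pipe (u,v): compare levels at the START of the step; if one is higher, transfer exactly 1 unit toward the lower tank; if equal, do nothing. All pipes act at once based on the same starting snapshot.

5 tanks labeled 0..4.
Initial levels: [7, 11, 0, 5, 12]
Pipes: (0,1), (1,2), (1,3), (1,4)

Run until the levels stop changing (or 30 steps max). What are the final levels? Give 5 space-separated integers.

Answer: 8 5 6 8 8

Derivation:
Step 1: flows [1->0,1->2,1->3,4->1] -> levels [8 9 1 6 11]
Step 2: flows [1->0,1->2,1->3,4->1] -> levels [9 7 2 7 10]
Step 3: flows [0->1,1->2,1=3,4->1] -> levels [8 8 3 7 9]
Step 4: flows [0=1,1->2,1->3,4->1] -> levels [8 7 4 8 8]
Step 5: flows [0->1,1->2,3->1,4->1] -> levels [7 9 5 7 7]
Step 6: flows [1->0,1->2,1->3,1->4] -> levels [8 5 6 8 8]
Step 7: flows [0->1,2->1,3->1,4->1] -> levels [7 9 5 7 7]
  -> period-2 cycle: step 7 state = step 5 state; never stabilizes
  -> state at step 30: (30-5) mod 2 = 1, same as step 6 -> [8 5 6 8 8]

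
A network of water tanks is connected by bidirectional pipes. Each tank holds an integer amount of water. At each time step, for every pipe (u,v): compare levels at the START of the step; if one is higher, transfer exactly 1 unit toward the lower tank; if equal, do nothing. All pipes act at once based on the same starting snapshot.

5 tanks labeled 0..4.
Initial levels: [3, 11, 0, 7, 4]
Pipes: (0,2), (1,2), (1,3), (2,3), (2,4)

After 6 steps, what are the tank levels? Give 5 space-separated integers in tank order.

Answer: 5 5 5 5 5

Derivation:
Step 1: flows [0->2,1->2,1->3,3->2,4->2] -> levels [2 9 4 7 3]
Step 2: flows [2->0,1->2,1->3,3->2,2->4] -> levels [3 7 4 7 4]
Step 3: flows [2->0,1->2,1=3,3->2,2=4] -> levels [4 6 5 6 4]
Step 4: flows [2->0,1->2,1=3,3->2,2->4] -> levels [5 5 5 5 5]
Step 5: flows [0=2,1=2,1=3,2=3,2=4] -> levels [5 5 5 5 5]
  -> stable; steps 6..6 unchanged -> [5 5 5 5 5]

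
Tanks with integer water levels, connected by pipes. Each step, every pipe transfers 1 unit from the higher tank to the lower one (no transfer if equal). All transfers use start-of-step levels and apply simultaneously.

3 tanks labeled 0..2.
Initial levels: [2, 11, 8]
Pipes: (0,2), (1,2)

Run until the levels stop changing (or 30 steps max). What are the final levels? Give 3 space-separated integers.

Step 1: flows [2->0,1->2] -> levels [3 10 8]
Step 2: flows [2->0,1->2] -> levels [4 9 8]
Step 3: flows [2->0,1->2] -> levels [5 8 8]
Step 4: flows [2->0,1=2] -> levels [6 8 7]
Step 5: flows [2->0,1->2] -> levels [7 7 7]
Step 6: flows [0=2,1=2] -> levels [7 7 7]
  -> stable (no change)

Answer: 7 7 7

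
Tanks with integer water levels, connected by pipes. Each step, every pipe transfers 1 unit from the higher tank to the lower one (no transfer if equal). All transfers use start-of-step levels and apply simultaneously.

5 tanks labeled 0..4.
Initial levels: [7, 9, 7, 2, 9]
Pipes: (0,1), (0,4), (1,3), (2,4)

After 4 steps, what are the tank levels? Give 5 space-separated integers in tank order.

Step 1: flows [1->0,4->0,1->3,4->2] -> levels [9 7 8 3 7]
Step 2: flows [0->1,0->4,1->3,2->4] -> levels [7 7 7 4 9]
Step 3: flows [0=1,4->0,1->3,4->2] -> levels [8 6 8 5 7]
Step 4: flows [0->1,0->4,1->3,2->4] -> levels [6 6 7 6 9]

Answer: 6 6 7 6 9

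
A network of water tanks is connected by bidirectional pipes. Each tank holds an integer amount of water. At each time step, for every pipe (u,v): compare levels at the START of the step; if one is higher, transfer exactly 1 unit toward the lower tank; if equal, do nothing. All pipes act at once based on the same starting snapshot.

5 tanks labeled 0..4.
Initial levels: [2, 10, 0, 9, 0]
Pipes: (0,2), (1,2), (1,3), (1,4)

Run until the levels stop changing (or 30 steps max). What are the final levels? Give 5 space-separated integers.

Answer: 4 6 3 4 4

Derivation:
Step 1: flows [0->2,1->2,1->3,1->4] -> levels [1 7 2 10 1]
Step 2: flows [2->0,1->2,3->1,1->4] -> levels [2 6 2 9 2]
Step 3: flows [0=2,1->2,3->1,1->4] -> levels [2 5 3 8 3]
Step 4: flows [2->0,1->2,3->1,1->4] -> levels [3 4 3 7 4]
Step 5: flows [0=2,1->2,3->1,1=4] -> levels [3 4 4 6 4]
Step 6: flows [2->0,1=2,3->1,1=4] -> levels [4 5 3 5 4]
Step 7: flows [0->2,1->2,1=3,1->4] -> levels [3 3 5 5 5]
Step 8: flows [2->0,2->1,3->1,4->1] -> levels [4 6 3 4 4]
Step 9: flows [0->2,1->2,1->3,1->4] -> levels [3 3 5 5 5]
  -> period-2 cycle: step 9 state = step 7 state; never stabilizes
  -> state at step 30: (30-7) mod 2 = 1, same as step 8 -> [4 6 3 4 4]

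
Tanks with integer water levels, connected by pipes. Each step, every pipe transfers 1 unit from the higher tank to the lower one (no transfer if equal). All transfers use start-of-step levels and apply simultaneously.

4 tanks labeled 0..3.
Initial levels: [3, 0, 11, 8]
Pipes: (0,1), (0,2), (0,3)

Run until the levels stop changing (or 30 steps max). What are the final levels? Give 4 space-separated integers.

Answer: 4 6 6 6

Derivation:
Step 1: flows [0->1,2->0,3->0] -> levels [4 1 10 7]
Step 2: flows [0->1,2->0,3->0] -> levels [5 2 9 6]
Step 3: flows [0->1,2->0,3->0] -> levels [6 3 8 5]
Step 4: flows [0->1,2->0,0->3] -> levels [5 4 7 6]
Step 5: flows [0->1,2->0,3->0] -> levels [6 5 6 5]
Step 6: flows [0->1,0=2,0->3] -> levels [4 6 6 6]
Step 7: flows [1->0,2->0,3->0] -> levels [7 5 5 5]
Step 8: flows [0->1,0->2,0->3] -> levels [4 6 6 6]
  -> period-2 cycle: step 8 state = step 6 state; never stabilizes
  -> state at step 30: (30-6) mod 2 = 0, same as step 6 -> [4 6 6 6]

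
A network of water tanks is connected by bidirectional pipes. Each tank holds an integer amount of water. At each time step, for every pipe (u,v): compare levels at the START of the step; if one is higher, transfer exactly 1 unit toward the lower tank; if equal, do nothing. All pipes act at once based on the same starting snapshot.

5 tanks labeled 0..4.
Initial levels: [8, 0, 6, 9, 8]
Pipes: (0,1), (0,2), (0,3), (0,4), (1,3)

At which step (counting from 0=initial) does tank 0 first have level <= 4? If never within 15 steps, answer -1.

Step 1: flows [0->1,0->2,3->0,0=4,3->1] -> levels [7 2 7 7 8]
Step 2: flows [0->1,0=2,0=3,4->0,3->1] -> levels [7 4 7 6 7]
Step 3: flows [0->1,0=2,0->3,0=4,3->1] -> levels [5 6 7 6 7]
Step 4: flows [1->0,2->0,3->0,4->0,1=3] -> levels [9 5 6 5 6]
Step 5: flows [0->1,0->2,0->3,0->4,1=3] -> levels [5 6 7 6 7]
  -> period-2 cycle (repeats step 3); tank 0 never drops to <=4
Tank 0 never reaches <=4 within 15 steps

Answer: -1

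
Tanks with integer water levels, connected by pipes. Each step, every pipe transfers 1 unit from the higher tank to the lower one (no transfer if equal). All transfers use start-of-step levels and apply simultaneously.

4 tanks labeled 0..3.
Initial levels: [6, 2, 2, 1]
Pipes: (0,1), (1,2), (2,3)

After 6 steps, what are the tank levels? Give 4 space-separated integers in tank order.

Step 1: flows [0->1,1=2,2->3] -> levels [5 3 1 2]
Step 2: flows [0->1,1->2,3->2] -> levels [4 3 3 1]
Step 3: flows [0->1,1=2,2->3] -> levels [3 4 2 2]
Step 4: flows [1->0,1->2,2=3] -> levels [4 2 3 2]
Step 5: flows [0->1,2->1,2->3] -> levels [3 4 1 3]
Step 6: flows [1->0,1->2,3->2] -> levels [4 2 3 2]

Answer: 4 2 3 2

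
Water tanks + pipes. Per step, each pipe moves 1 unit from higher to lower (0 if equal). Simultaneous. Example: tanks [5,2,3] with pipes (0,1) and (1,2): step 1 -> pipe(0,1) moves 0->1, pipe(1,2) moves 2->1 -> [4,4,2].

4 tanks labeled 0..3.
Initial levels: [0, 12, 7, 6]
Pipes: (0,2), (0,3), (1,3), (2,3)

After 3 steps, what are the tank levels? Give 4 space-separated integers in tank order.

Answer: 6 9 5 5

Derivation:
Step 1: flows [2->0,3->0,1->3,2->3] -> levels [2 11 5 7]
Step 2: flows [2->0,3->0,1->3,3->2] -> levels [4 10 5 6]
Step 3: flows [2->0,3->0,1->3,3->2] -> levels [6 9 5 5]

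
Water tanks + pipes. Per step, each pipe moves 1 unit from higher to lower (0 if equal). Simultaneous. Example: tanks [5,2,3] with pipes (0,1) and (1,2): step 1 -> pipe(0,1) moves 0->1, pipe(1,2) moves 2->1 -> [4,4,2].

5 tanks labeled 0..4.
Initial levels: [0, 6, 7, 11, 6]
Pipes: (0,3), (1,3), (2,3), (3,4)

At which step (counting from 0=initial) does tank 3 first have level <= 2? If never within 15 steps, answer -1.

Step 1: flows [3->0,3->1,3->2,3->4] -> levels [1 7 8 7 7]
Step 2: flows [3->0,1=3,2->3,3=4] -> levels [2 7 7 7 7]
Step 3: flows [3->0,1=3,2=3,3=4] -> levels [3 7 7 6 7]
Step 4: flows [3->0,1->3,2->3,4->3] -> levels [4 6 6 8 6]
Step 5: flows [3->0,3->1,3->2,3->4] -> levels [5 7 7 4 7]
Step 6: flows [0->3,1->3,2->3,4->3] -> levels [4 6 6 8 6]
  -> period-2 cycle (repeats step 4); tank 3 never drops to <=2
Tank 3 never reaches <=2 within 15 steps

Answer: -1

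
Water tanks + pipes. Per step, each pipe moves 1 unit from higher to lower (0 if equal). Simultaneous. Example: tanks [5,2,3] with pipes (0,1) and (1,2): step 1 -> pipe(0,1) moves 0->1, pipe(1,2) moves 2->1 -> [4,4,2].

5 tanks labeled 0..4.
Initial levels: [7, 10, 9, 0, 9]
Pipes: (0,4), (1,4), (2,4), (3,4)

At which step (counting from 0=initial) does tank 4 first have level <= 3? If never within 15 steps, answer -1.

Answer: -1

Derivation:
Step 1: flows [4->0,1->4,2=4,4->3] -> levels [8 9 9 1 8]
Step 2: flows [0=4,1->4,2->4,4->3] -> levels [8 8 8 2 9]
Step 3: flows [4->0,4->1,4->2,4->3] -> levels [9 9 9 3 5]
Step 4: flows [0->4,1->4,2->4,4->3] -> levels [8 8 8 4 7]
Step 5: flows [0->4,1->4,2->4,4->3] -> levels [7 7 7 5 9]
Step 6: flows [4->0,4->1,4->2,4->3] -> levels [8 8 8 6 5]
Step 7: flows [0->4,1->4,2->4,3->4] -> levels [7 7 7 5 9]
  -> period-2 cycle (repeats step 5); tank 4 never drops to <=3
Tank 4 never reaches <=3 within 15 steps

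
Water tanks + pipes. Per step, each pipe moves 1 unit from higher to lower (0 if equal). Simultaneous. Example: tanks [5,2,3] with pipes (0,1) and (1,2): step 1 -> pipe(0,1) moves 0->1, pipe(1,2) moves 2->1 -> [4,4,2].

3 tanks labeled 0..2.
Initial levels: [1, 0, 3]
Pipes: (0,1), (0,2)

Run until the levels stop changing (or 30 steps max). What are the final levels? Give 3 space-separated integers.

Step 1: flows [0->1,2->0] -> levels [1 1 2]
Step 2: flows [0=1,2->0] -> levels [2 1 1]
Step 3: flows [0->1,0->2] -> levels [0 2 2]
Step 4: flows [1->0,2->0] -> levels [2 1 1]
  -> period-2 cycle: step 4 state = step 2 state; never stabilizes
  -> state at step 30: (30-2) mod 2 = 0, same as step 2 -> [2 1 1]

Answer: 2 1 1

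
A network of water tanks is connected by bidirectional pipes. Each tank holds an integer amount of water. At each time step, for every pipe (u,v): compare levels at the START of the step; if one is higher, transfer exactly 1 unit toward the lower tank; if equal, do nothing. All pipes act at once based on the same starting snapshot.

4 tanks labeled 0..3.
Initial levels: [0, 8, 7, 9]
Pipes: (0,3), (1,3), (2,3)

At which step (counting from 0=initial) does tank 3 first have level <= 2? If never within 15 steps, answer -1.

Step 1: flows [3->0,3->1,3->2] -> levels [1 9 8 6]
Step 2: flows [3->0,1->3,2->3] -> levels [2 8 7 7]
Step 3: flows [3->0,1->3,2=3] -> levels [3 7 7 7]
Step 4: flows [3->0,1=3,2=3] -> levels [4 7 7 6]
Step 5: flows [3->0,1->3,2->3] -> levels [5 6 6 7]
Step 6: flows [3->0,3->1,3->2] -> levels [6 7 7 4]
Step 7: flows [0->3,1->3,2->3] -> levels [5 6 6 7]
  -> period-2 cycle (repeats step 5); tank 3 never drops to <=2
Tank 3 never reaches <=2 within 15 steps

Answer: -1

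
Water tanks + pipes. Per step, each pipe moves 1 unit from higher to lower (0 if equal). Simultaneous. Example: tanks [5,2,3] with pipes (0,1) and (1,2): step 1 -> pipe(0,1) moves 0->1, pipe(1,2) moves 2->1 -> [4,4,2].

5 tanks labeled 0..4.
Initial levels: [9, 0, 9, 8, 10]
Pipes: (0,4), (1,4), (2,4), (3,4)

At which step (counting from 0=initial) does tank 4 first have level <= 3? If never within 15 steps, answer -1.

Answer: -1

Derivation:
Step 1: flows [4->0,4->1,4->2,4->3] -> levels [10 1 10 9 6]
Step 2: flows [0->4,4->1,2->4,3->4] -> levels [9 2 9 8 8]
Step 3: flows [0->4,4->1,2->4,3=4] -> levels [8 3 8 8 9]
Step 4: flows [4->0,4->1,4->2,4->3] -> levels [9 4 9 9 5]
Step 5: flows [0->4,4->1,2->4,3->4] -> levels [8 5 8 8 7]
Step 6: flows [0->4,4->1,2->4,3->4] -> levels [7 6 7 7 9]
Step 7: flows [4->0,4->1,4->2,4->3] -> levels [8 7 8 8 5]
Step 8: flows [0->4,1->4,2->4,3->4] -> levels [7 6 7 7 9]
  -> period-2 cycle (repeats step 6); tank 4 never drops to <=3
Tank 4 never reaches <=3 within 15 steps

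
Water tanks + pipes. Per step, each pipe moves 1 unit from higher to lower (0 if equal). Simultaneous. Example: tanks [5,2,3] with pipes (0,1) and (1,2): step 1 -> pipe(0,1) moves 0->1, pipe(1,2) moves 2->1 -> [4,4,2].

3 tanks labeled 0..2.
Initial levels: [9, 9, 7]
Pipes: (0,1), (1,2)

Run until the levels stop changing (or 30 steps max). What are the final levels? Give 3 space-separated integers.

Step 1: flows [0=1,1->2] -> levels [9 8 8]
Step 2: flows [0->1,1=2] -> levels [8 9 8]
Step 3: flows [1->0,1->2] -> levels [9 7 9]
Step 4: flows [0->1,2->1] -> levels [8 9 8]
  -> period-2 cycle: step 4 state = step 2 state; never stabilizes
  -> state at step 30: (30-2) mod 2 = 0, same as step 2 -> [8 9 8]

Answer: 8 9 8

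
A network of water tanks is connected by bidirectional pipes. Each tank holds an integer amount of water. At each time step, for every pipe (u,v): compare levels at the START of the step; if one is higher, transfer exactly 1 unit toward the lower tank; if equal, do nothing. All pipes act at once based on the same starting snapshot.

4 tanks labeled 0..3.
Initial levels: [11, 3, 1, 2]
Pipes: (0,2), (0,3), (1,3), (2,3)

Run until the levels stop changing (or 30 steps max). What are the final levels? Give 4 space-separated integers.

Answer: 5 4 5 3

Derivation:
Step 1: flows [0->2,0->3,1->3,3->2] -> levels [9 2 3 3]
Step 2: flows [0->2,0->3,3->1,2=3] -> levels [7 3 4 3]
Step 3: flows [0->2,0->3,1=3,2->3] -> levels [5 3 4 5]
Step 4: flows [0->2,0=3,3->1,3->2] -> levels [4 4 6 3]
Step 5: flows [2->0,0->3,1->3,2->3] -> levels [4 3 4 6]
Step 6: flows [0=2,3->0,3->1,3->2] -> levels [5 4 5 3]
Step 7: flows [0=2,0->3,1->3,2->3] -> levels [4 3 4 6]
  -> period-2 cycle: step 7 state = step 5 state; never stabilizes
  -> state at step 30: (30-5) mod 2 = 1, same as step 6 -> [5 4 5 3]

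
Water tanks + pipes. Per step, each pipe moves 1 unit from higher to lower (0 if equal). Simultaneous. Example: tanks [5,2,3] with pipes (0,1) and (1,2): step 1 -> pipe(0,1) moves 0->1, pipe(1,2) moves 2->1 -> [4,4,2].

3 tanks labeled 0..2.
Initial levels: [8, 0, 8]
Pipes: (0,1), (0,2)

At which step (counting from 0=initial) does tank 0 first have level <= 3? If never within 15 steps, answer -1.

Step 1: flows [0->1,0=2] -> levels [7 1 8]
Step 2: flows [0->1,2->0] -> levels [7 2 7]
Step 3: flows [0->1,0=2] -> levels [6 3 7]
Step 4: flows [0->1,2->0] -> levels [6 4 6]
Step 5: flows [0->1,0=2] -> levels [5 5 6]
Step 6: flows [0=1,2->0] -> levels [6 5 5]
Step 7: flows [0->1,0->2] -> levels [4 6 6]
Step 8: flows [1->0,2->0] -> levels [6 5 5]
  -> period-2 cycle (repeats step 6); tank 0 never drops to <=3
Tank 0 never reaches <=3 within 15 steps

Answer: -1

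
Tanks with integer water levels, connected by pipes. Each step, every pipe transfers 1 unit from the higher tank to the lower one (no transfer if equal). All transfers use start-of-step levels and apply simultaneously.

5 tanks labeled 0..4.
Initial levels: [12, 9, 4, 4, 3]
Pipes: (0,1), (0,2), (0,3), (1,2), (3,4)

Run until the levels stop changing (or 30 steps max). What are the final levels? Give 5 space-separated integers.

Answer: 5 8 8 6 5

Derivation:
Step 1: flows [0->1,0->2,0->3,1->2,3->4] -> levels [9 9 6 4 4]
Step 2: flows [0=1,0->2,0->3,1->2,3=4] -> levels [7 8 8 5 4]
Step 3: flows [1->0,2->0,0->3,1=2,3->4] -> levels [8 7 7 5 5]
Step 4: flows [0->1,0->2,0->3,1=2,3=4] -> levels [5 8 8 6 5]
Step 5: flows [1->0,2->0,3->0,1=2,3->4] -> levels [8 7 7 4 6]
Step 6: flows [0->1,0->2,0->3,1=2,4->3] -> levels [5 8 8 6 5]
  -> period-2 cycle: step 6 state = step 4 state; never stabilizes
  -> state at step 30: (30-4) mod 2 = 0, same as step 4 -> [5 8 8 6 5]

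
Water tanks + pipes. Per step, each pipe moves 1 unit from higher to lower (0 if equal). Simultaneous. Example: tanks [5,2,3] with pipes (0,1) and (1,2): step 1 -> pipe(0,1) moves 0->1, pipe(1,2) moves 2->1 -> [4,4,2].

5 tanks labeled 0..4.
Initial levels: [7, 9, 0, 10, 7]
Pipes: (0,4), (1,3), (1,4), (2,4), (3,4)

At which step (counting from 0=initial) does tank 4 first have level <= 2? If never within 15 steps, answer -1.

Answer: -1

Derivation:
Step 1: flows [0=4,3->1,1->4,4->2,3->4] -> levels [7 9 1 8 8]
Step 2: flows [4->0,1->3,1->4,4->2,3=4] -> levels [8 7 2 9 7]
Step 3: flows [0->4,3->1,1=4,4->2,3->4] -> levels [7 8 3 7 8]
Step 4: flows [4->0,1->3,1=4,4->2,4->3] -> levels [8 7 4 9 5]
Step 5: flows [0->4,3->1,1->4,4->2,3->4] -> levels [7 7 5 7 7]
Step 6: flows [0=4,1=3,1=4,4->2,3=4] -> levels [7 7 6 7 6]
Step 7: flows [0->4,1=3,1->4,2=4,3->4] -> levels [6 6 6 6 9]
Step 8: flows [4->0,1=3,4->1,4->2,4->3] -> levels [7 7 7 7 5]
Step 9: flows [0->4,1=3,1->4,2->4,3->4] -> levels [6 6 6 6 9]
  -> period-2 cycle (repeats step 7); tank 4 never drops to <=2
Tank 4 never reaches <=2 within 15 steps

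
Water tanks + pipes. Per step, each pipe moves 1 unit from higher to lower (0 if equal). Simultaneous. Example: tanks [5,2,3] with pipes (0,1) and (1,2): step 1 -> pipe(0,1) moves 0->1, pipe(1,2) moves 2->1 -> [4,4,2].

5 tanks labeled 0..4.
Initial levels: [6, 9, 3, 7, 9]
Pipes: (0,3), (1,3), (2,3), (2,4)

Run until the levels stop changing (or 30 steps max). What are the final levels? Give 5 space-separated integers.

Step 1: flows [3->0,1->3,3->2,4->2] -> levels [7 8 5 6 8]
Step 2: flows [0->3,1->3,3->2,4->2] -> levels [6 7 7 7 7]
Step 3: flows [3->0,1=3,2=3,2=4] -> levels [7 7 7 6 7]
Step 4: flows [0->3,1->3,2->3,2=4] -> levels [6 6 6 9 7]
Step 5: flows [3->0,3->1,3->2,4->2] -> levels [7 7 8 6 6]
Step 6: flows [0->3,1->3,2->3,2->4] -> levels [6 6 6 9 7]
  -> period-2 cycle: step 6 state = step 4 state; never stabilizes
  -> state at step 30: (30-4) mod 2 = 0, same as step 4 -> [6 6 6 9 7]

Answer: 6 6 6 9 7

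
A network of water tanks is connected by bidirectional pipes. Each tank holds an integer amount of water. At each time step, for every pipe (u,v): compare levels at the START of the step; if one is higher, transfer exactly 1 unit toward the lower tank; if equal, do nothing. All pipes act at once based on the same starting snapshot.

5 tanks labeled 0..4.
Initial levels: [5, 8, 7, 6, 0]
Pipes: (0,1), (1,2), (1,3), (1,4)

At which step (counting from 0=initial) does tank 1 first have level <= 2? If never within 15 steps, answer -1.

Step 1: flows [1->0,1->2,1->3,1->4] -> levels [6 4 8 7 1]
Step 2: flows [0->1,2->1,3->1,1->4] -> levels [5 6 7 6 2]
Step 3: flows [1->0,2->1,1=3,1->4] -> levels [6 5 6 6 3]
Step 4: flows [0->1,2->1,3->1,1->4] -> levels [5 7 5 5 4]
Step 5: flows [1->0,1->2,1->3,1->4] -> levels [6 3 6 6 5]
Step 6: flows [0->1,2->1,3->1,4->1] -> levels [5 7 5 5 4]
  -> period-2 cycle (repeats step 4); tank 1 never drops to <=2
Tank 1 never reaches <=2 within 15 steps

Answer: -1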